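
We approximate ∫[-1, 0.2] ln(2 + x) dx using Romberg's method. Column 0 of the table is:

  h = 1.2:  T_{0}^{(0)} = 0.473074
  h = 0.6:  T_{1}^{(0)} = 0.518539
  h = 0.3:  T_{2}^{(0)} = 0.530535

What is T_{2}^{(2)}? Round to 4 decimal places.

Richardson extrapolation on the trapezoidal column (denominator 4−1=3):
T_{1}^{(1)} = (4·0.518539 − 0.473074) / 3 = 0.533694
T_{2}^{(1)} = (4·0.530535 − 0.518539) / 3 = 0.534534
T_{2}^{(2)} = (16·0.534534 − 0.533694) / 15 = 0.534590

0.5346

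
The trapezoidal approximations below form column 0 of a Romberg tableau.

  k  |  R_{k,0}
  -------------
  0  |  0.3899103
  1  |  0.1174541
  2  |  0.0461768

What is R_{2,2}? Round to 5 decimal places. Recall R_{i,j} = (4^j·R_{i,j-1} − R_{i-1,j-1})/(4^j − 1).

Richardson extrapolation on the trapezoidal column (denominator 4−1=3):
R_{1,1} = (4·0.1174541 − 0.3899103) / 3 = 0.0266354
R_{2,1} = 0.0461768 + (0.0461768 − 0.1174541)/3 = 0.0224177
R_{2,2} = (16·0.0224177 − 0.0266354) / 15 = 0.0221365

0.02214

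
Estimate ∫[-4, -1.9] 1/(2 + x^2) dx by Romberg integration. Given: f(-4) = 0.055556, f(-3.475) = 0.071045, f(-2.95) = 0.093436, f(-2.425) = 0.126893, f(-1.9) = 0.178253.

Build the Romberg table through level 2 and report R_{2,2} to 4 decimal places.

0.2121

R_{0,0} (trapezoid, 1 panel, h=2.1000): 0.245499
R_{1,0} (trapezoid, 2 panels, h=1.0500): 0.220858
R_{2,0} (trapezoid, 4 panels, h=0.5250): 0.214346
R_{1,1} = 0.220858 + (0.220858 − 0.245499)/3 = 0.212644
R_{2,1} = 0.214346 + (0.214346 − 0.220858)/3 = 0.212175
R_{2,2} = 0.212175 + (0.212175 − 0.212644)/15 = 0.212144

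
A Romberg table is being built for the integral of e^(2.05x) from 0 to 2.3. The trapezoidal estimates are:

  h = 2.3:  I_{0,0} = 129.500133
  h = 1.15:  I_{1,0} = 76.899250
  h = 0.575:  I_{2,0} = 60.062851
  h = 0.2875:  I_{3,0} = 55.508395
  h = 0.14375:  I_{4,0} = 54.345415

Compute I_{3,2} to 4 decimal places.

I_{2,1} = (4·60.062851 − 76.899250) / 3 = 54.450718
I_{3,1} = 55.508395 + (55.508395 − 60.062851)/3 = 53.990243
I_{3,2} = 53.990243 + (53.990243 − 54.450718)/15 = 53.959545

53.9595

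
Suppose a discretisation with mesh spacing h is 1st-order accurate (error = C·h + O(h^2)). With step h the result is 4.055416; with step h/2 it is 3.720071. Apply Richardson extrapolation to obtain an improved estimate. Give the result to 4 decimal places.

3.3847

Extrapolated value = (2·A(h/2) − A(h)) / (2 − 1)
= (2·3.720071 − 4.055416) / 1
= 3.384726 / 1 = 3.384726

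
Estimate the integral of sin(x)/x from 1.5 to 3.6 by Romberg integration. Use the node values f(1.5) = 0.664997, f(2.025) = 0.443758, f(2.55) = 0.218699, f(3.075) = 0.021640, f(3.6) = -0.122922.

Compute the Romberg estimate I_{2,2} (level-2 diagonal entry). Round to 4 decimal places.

0.4973

I_{0,0} (trapezoid, 1 panel, h=2.1000): 0.569179
I_{1,0} (trapezoid, 2 panels, h=1.0500): 0.514223
I_{2,0} (trapezoid, 4 panels, h=0.5250): 0.501446
I_{1,1} = 0.514223 + (0.514223 − 0.569179)/3 = 0.495904
I_{2,1} = 0.501446 + (0.501446 − 0.514223)/3 = 0.497187
I_{2,2} = 0.497187 + (0.497187 − 0.495904)/15 = 0.497273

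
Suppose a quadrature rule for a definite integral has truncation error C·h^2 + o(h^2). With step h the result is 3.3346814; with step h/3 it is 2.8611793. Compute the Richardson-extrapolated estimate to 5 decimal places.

2.80199

The leading error scales as h^2; refining by a factor of 3 reduces it by 3^2 = 9.
Extrapolated value = (9·A(h/3) − A(h)) / (9 − 1)
= (9·2.8611793 − 3.3346814) / 8
= 22.4159323 / 8 = 2.8019915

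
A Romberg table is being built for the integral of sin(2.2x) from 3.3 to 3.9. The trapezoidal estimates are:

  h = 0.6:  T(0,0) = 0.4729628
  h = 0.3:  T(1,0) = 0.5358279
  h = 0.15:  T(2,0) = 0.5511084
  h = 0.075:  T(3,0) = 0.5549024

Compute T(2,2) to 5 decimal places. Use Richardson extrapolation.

Richardson extrapolation on the trapezoidal column (denominator 4−1=3):
T(1,1) = 0.5358279 + (0.5358279 − 0.4729628)/3 = 0.5567829
T(2,1) = (4·0.5511084 − 0.5358279) / 3 = 0.5562019
T(2,2) = (16·0.5562019 − 0.5567829) / 15 = 0.5561632

0.55616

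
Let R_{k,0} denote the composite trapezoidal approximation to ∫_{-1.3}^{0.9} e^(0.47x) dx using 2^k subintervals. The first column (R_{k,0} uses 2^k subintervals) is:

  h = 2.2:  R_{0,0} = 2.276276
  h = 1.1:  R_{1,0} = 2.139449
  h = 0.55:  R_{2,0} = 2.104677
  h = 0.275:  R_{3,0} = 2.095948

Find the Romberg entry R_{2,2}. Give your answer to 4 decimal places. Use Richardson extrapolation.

Richardson extrapolation on the trapezoidal column (denominator 4−1=3):
R_{1,1} = (4·2.139449 − 2.276276) / 3 = 2.093840
R_{2,1} = (4·2.104677 − 2.139449) / 3 = 2.093086
R_{2,2} = (16·2.093086 − 2.093840) / 15 = 2.093036
(Column j=1 coincides with Simpson's rule on the same nodes.)

2.0930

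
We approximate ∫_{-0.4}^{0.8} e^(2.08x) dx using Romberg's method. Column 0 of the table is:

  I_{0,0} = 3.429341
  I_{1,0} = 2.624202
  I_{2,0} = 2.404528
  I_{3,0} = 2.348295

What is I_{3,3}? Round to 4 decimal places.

2.3294

Richardson extrapolation on the trapezoidal column (denominator 4−1=3):
I_{1,1} = (4·2.624202 − 3.429341) / 3 = 2.355822
I_{2,1} = 2.404528 + (2.404528 − 2.624202)/3 = 2.331303
I_{3,1} = 2.348295 + (2.348295 − 2.404528)/3 = 2.329551
I_{2,2} = (16·2.331303 − 2.355822) / 15 = 2.329668
I_{3,2} = (16·2.329551 − 2.331303) / 15 = 2.329434
I_{3,3} = 2.329434 + (2.329434 − 2.329668)/63 = 2.329430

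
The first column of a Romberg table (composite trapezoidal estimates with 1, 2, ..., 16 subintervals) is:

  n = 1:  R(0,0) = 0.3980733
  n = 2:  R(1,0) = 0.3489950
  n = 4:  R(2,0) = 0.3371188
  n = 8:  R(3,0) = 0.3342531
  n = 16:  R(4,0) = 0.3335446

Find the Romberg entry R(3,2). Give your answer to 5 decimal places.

0.33331

R(2,1) = 0.3371188 + (0.3371188 − 0.3489950)/3 = 0.3331601
R(3,1) = (4·0.3342531 − 0.3371188) / 3 = 0.3332979
R(3,2) = 0.3332979 + (0.3332979 − 0.3331601)/15 = 0.3333071
(Column j=1 coincides with Simpson's rule on the same nodes.)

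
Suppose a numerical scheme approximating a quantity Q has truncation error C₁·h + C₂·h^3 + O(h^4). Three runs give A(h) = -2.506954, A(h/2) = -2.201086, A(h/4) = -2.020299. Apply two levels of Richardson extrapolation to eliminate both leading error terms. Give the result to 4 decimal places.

First eliminate the h term (factor 2^1 = 2):
  B₁ = (2·(-2.201086) − (-2.506954))/1 = -1.895218
  B₂ = (2·(-2.020299) − (-2.201086))/1 = -1.839512
Then eliminate the h^3 term (factor 2^3 = 8):
  (8·(-1.839512) − (-1.895218))/7 = -1.831554

-1.8316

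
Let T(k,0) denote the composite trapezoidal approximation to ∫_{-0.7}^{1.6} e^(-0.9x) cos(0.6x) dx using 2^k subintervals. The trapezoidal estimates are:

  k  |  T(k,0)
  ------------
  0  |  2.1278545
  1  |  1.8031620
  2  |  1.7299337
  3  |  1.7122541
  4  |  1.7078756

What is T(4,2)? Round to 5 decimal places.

1.70642

Richardson extrapolation on the trapezoidal column (denominator 4−1=3):
T(3,1) = 1.7122541 + (1.7122541 − 1.7299337)/3 = 1.7063609
T(4,1) = (4·1.7078756 − 1.7122541) / 3 = 1.7064161
T(4,2) = 1.7064161 + (1.7064161 − 1.7063609)/15 = 1.7064198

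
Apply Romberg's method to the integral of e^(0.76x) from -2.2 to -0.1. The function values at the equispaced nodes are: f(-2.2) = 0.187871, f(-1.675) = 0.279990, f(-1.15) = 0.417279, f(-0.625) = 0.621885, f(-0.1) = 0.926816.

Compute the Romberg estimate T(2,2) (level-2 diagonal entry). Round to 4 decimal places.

0.9723

T(0,0) (trapezoid, 1 panel, h=2.1000): 1.170421
T(1,0) (trapezoid, 2 panels, h=1.0500): 1.023354
T(2,0) (trapezoid, 4 panels, h=0.5250): 0.985161
T(1,1) = 1.023354 + (1.023354 − 1.170421)/3 = 0.974332
T(2,1) = 0.985161 + (0.985161 − 1.023354)/3 = 0.972430
T(2,2) = 0.972430 + (0.972430 − 0.974332)/15 = 0.972303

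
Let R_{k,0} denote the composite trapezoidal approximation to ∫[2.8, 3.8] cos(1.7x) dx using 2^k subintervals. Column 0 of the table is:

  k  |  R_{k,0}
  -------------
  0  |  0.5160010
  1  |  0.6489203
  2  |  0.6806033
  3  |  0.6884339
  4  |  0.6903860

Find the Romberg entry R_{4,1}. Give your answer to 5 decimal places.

0.69104

R_{4,1} = (4·0.6903860 − 0.6884339) / 3 = 0.6910367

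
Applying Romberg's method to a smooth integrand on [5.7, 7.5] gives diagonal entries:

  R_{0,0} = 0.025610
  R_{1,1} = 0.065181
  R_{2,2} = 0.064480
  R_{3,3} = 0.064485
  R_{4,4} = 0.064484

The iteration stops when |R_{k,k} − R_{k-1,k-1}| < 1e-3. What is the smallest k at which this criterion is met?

|R_{1,1} − R_{0,0}| = 0.039571 ≥ 1e-3
|R_{2,2} − R_{1,1}| = 0.000701 < 1e-3

k = 2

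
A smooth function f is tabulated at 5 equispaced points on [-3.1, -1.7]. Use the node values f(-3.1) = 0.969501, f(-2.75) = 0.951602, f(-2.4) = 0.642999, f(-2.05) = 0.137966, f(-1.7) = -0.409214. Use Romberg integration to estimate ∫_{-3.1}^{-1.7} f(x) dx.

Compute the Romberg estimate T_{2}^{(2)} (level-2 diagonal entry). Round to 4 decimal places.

T_{0}^{(0)} (trapezoid, 1 panel, h=1.4000): 0.392201
T_{1}^{(0)} (trapezoid, 2 panels, h=0.7000): 0.646200
T_{2}^{(0)} (trapezoid, 4 panels, h=0.3500): 0.704449
T_{1}^{(1)} = 0.646200 + (0.646200 − 0.392201)/3 = 0.730866
T_{2}^{(1)} = 0.704449 + (0.704449 − 0.646200)/3 = 0.723865
T_{2}^{(2)} = 0.723865 + (0.723865 − 0.730866)/15 = 0.723398

0.7234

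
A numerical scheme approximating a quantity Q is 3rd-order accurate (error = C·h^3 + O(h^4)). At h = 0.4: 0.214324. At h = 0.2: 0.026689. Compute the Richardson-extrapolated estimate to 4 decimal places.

Extrapolated value = (8·A(h/2) − A(h)) / (8 − 1)
= (8·0.026689 − 0.214324) / 7
= -0.000812 / 7 = -0.000116

-0.0001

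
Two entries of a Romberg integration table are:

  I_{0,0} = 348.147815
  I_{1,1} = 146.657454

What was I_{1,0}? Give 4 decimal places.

From I_{1,1} = (4·I_{1,0} − I_{0,0})/3, solve for I_{1,0}:
4·I_{1,0} = 3·146.657454 + 348.147815 = 788.120177
I_{1,0} = 197.030044

197.0300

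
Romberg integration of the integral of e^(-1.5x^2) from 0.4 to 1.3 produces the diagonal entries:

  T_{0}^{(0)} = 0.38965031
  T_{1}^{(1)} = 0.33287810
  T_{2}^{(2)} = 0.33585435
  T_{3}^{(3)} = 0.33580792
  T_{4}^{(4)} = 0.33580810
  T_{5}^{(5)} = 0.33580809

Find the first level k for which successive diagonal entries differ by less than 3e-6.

|T_{1}^{(1)} − T_{0}^{(0)}| = 0.05677221 ≥ 3e-6
|T_{2}^{(2)} − T_{1}^{(1)}| = 0.00297625 ≥ 3e-6
|T_{3}^{(3)} − T_{2}^{(2)}| = 0.00004643 ≥ 3e-6
|T_{4}^{(4)} − T_{3}^{(3)}| = 0.00000018 < 3e-6

k = 4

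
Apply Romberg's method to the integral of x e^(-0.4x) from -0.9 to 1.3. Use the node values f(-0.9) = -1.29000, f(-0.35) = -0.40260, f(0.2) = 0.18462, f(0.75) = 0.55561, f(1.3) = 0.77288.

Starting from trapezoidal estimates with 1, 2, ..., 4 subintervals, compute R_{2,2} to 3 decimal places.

0.085

R_{0,0} (trapezoid, 1 panel, h=2.2000): -0.56883
R_{1,0} (trapezoid, 2 panels, h=1.1000): -0.08133
R_{2,0} (trapezoid, 4 panels, h=0.5500): 0.04349
R_{1,1} = -0.08133 + (-0.08133 − (-0.56883))/3 = 0.08117
R_{2,1} = 0.04349 + (0.04349 − (-0.08133))/3 = 0.08510
R_{2,2} = 0.08510 + (0.08510 − 0.08117)/15 = 0.08536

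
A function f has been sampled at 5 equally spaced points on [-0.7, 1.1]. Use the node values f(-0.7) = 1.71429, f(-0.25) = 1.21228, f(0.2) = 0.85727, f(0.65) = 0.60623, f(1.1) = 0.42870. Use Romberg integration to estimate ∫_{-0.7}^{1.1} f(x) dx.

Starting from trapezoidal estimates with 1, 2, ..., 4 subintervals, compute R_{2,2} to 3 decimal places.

R_{0,0} (trapezoid, 1 panel, h=1.8000): 1.92869
R_{1,0} (trapezoid, 2 panels, h=0.9000): 1.73589
R_{2,0} (trapezoid, 4 panels, h=0.4500): 1.68627
R_{1,1} = 1.73589 + (1.73589 − 1.92869)/3 = 1.67162
R_{2,1} = 1.68627 + (1.68627 − 1.73589)/3 = 1.66973
R_{2,2} = 1.66973 + (1.66973 − 1.67162)/15 = 1.66960

1.670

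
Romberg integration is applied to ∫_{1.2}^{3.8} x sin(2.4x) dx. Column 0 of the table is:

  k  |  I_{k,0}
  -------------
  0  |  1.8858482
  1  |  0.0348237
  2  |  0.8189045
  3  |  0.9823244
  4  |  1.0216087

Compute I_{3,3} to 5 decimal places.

1.03140

I_{1,1} = (4·0.0348237 − 1.8858482) / 3 = -0.5821845
I_{2,1} = (4·0.8189045 − 0.0348237) / 3 = 1.0802648
I_{3,1} = 0.9823244 + (0.9823244 − 0.8189045)/3 = 1.0367977
I_{2,2} = (16·1.0802648 − (-0.5821845)) / 15 = 1.1910948
I_{3,2} = 1.0367977 + (1.0367977 − 1.0802648)/15 = 1.0338999
I_{3,3} = (64·1.0338999 − 1.1910948) / 63 = 1.0314047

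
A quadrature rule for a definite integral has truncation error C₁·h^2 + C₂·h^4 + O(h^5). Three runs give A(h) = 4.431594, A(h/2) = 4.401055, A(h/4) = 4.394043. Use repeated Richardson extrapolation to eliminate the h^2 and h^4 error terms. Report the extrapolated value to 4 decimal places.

4.3918

First eliminate the h^2 term (factor 2^2 = 4):
  B₁ = (4·4.401055 − 4.431594)/3 = 4.390875
  B₂ = (4·4.394043 − 4.401055)/3 = 4.391706
Then eliminate the h^4 term (factor 2^4 = 16):
  (16·4.391706 − 4.390875)/15 = 4.391761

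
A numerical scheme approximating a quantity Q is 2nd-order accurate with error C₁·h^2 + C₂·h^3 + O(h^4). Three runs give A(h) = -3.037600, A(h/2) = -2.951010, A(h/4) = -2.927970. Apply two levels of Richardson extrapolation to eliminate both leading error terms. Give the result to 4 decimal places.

-2.9200

First eliminate the h^2 term (factor 2^2 = 4):
  B₁ = (4·(-2.951010) − (-3.037600))/3 = -2.922147
  B₂ = (4·(-2.927970) − (-2.951010))/3 = -2.920290
Then eliminate the h^3 term (factor 2^3 = 8):
  (8·(-2.920290) − (-2.922147))/7 = -2.920025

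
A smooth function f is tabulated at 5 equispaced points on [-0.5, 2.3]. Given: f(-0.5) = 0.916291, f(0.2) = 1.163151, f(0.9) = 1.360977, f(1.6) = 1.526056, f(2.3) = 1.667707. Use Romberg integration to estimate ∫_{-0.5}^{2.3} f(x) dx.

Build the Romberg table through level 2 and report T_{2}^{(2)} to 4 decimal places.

3.7481

T_{0}^{(0)} (trapezoid, 1 panel, h=2.8000): 3.617597
T_{1}^{(0)} (trapezoid, 2 panels, h=1.4000): 3.714166
T_{2}^{(0)} (trapezoid, 4 panels, h=0.7000): 3.739528
T_{1}^{(1)} = 3.714166 + (3.714166 − 3.617597)/3 = 3.746356
T_{2}^{(1)} = 3.739528 + (3.739528 − 3.714166)/3 = 3.747982
T_{2}^{(2)} = 3.747982 + (3.747982 − 3.746356)/15 = 3.748090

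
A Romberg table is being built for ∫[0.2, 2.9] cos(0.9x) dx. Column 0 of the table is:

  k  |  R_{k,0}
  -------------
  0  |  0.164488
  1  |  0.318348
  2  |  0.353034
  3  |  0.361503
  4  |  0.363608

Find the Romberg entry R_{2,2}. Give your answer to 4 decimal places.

0.3643

Richardson extrapolation on the trapezoidal column (denominator 4−1=3):
R_{1,1} = (4·0.318348 − 0.164488) / 3 = 0.369635
R_{2,1} = 0.353034 + (0.353034 − 0.318348)/3 = 0.364596
R_{2,2} = (16·0.364596 − 0.369635) / 15 = 0.364260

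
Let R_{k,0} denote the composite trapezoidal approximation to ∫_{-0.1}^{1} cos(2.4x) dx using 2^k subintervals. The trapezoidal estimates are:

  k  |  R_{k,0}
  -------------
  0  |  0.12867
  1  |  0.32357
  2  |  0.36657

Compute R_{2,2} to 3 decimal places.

Richardson extrapolation on the trapezoidal column (denominator 4−1=3):
R_{1,1} = 0.32357 + (0.32357 − 0.12867)/3 = 0.38854
R_{2,1} = 0.36657 + (0.36657 − 0.32357)/3 = 0.38090
R_{2,2} = 0.38090 + (0.38090 − 0.38854)/15 = 0.38039

0.380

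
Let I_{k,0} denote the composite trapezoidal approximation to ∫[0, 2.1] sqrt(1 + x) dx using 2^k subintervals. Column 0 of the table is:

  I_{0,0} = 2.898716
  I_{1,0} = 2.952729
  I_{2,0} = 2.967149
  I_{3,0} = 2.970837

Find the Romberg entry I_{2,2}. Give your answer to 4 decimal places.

2.9720

Richardson extrapolation on the trapezoidal column (denominator 4−1=3):
I_{1,1} = 2.952729 + (2.952729 − 2.898716)/3 = 2.970733
I_{2,1} = 2.967149 + (2.967149 − 2.952729)/3 = 2.971956
I_{2,2} = 2.971956 + (2.971956 − 2.970733)/15 = 2.972038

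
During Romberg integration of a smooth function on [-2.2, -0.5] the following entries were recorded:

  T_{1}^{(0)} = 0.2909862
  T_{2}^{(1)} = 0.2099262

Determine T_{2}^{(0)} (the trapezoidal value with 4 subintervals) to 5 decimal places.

0.23019

From T_{2}^{(1)} = (4·T_{2}^{(0)} − T_{1}^{(0)})/3, solve for T_{2}^{(0)}:
4·T_{2}^{(0)} = 3·0.2099262 + 0.2909862 = 0.9207648
T_{2}^{(0)} = 0.2301912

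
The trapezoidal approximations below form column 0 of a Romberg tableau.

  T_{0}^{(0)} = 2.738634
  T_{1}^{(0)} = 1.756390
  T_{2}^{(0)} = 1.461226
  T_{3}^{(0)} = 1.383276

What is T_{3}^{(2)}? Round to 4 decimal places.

Richardson extrapolation on the trapezoidal column (denominator 4−1=3):
T_{2}^{(1)} = 1.461226 + (1.461226 − 1.756390)/3 = 1.362838
T_{3}^{(1)} = 1.383276 + (1.383276 − 1.461226)/3 = 1.357293
T_{3}^{(2)} = (16·1.357293 − 1.362838) / 15 = 1.356923

1.3569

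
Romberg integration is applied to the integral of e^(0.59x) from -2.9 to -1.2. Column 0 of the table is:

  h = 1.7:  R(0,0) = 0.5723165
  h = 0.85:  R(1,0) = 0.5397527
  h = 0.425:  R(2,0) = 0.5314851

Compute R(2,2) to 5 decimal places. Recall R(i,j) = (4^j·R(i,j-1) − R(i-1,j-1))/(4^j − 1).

Richardson extrapolation on the trapezoidal column (denominator 4−1=3):
R(1,1) = 0.5397527 + (0.5397527 − 0.5723165)/3 = 0.5288981
R(2,1) = (4·0.5314851 − 0.5397527) / 3 = 0.5287292
R(2,2) = 0.5287292 + (0.5287292 − 0.5288981)/15 = 0.5287179

0.52872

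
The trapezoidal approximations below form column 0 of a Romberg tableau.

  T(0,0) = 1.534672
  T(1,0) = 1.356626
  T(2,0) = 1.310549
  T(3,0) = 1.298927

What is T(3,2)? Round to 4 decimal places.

1.2950

Richardson extrapolation on the trapezoidal column (denominator 4−1=3):
T(2,1) = (4·1.310549 − 1.356626) / 3 = 1.295190
T(3,1) = 1.298927 + (1.298927 − 1.310549)/3 = 1.295053
T(3,2) = (16·1.295053 − 1.295190) / 15 = 1.295044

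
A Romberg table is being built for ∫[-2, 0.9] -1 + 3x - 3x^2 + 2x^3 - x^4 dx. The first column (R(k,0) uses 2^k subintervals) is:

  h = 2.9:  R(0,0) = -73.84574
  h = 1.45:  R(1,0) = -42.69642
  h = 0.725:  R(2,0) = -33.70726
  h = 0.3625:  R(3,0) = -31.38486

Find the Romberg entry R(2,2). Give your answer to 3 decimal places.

Richardson extrapolation on the trapezoidal column (denominator 4−1=3):
R(1,1) = -42.69642 + (-42.69642 − (-73.84574))/3 = -32.31331
R(2,1) = (4·(-33.70726) − (-42.69642)) / 3 = -30.71087
R(2,2) = (16·(-30.71087) − (-32.31331)) / 15 = -30.60404

-30.604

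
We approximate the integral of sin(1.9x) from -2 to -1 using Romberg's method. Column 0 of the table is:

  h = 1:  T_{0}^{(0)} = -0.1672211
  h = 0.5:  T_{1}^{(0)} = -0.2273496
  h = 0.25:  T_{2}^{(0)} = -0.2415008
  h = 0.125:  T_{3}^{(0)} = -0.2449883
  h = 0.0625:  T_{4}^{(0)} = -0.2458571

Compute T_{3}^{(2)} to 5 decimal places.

-0.24615

Richardson extrapolation on the trapezoidal column (denominator 4−1=3):
T_{2}^{(1)} = (4·(-0.2415008) − (-0.2273496)) / 3 = -0.2462179
T_{3}^{(1)} = -0.2449883 + (-0.2449883 − (-0.2415008))/3 = -0.2461508
T_{3}^{(2)} = (16·(-0.2461508) − (-0.2462179)) / 15 = -0.2461463
(Column j=1 coincides with Simpson's rule on the same nodes.)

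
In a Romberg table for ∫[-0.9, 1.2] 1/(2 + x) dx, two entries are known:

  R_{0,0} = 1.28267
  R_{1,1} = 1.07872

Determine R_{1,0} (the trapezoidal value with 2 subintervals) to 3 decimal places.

From R_{1,1} = (4·R_{1,0} − R_{0,0})/3, solve for R_{1,0}:
4·R_{1,0} = 3·1.07872 + 1.28267 = 4.51883
R_{1,0} = 1.12971

1.130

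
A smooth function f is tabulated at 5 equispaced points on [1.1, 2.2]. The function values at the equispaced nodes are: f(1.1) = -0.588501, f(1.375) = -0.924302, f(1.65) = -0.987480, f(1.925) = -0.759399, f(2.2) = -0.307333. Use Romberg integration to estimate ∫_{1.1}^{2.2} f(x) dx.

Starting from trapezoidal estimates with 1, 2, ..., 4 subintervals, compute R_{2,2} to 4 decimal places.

R_{0,0} (trapezoid, 1 panel, h=1.1000): -0.492709
R_{1,0} (trapezoid, 2 panels, h=0.5500): -0.789468
R_{2,0} (trapezoid, 4 panels, h=0.2750): -0.857752
R_{1,1} = -0.789468 + (-0.789468 − (-0.492709))/3 = -0.888388
R_{2,1} = -0.857752 + (-0.857752 − (-0.789468))/3 = -0.880513
R_{2,2} = -0.880513 + (-0.880513 − (-0.888388))/15 = -0.879988

-0.8800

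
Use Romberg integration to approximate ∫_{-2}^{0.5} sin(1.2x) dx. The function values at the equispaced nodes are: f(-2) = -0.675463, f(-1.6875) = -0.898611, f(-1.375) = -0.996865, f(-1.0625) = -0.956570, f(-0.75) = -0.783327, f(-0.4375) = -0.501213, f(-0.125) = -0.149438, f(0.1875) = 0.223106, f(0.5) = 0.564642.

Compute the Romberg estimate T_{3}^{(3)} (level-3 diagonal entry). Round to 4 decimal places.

T_{0}^{(0)} (trapezoid, 1 panel, h=2.5000): -0.138526
T_{1}^{(0)} (trapezoid, 2 panels, h=1.2500): -1.048422
T_{2}^{(0)} (trapezoid, 4 panels, h=0.6250): -1.240650
T_{3}^{(0)} (trapezoid, 8 panels, h=0.3125): -1.286978
T_{1}^{(1)} = -1.048422 + (-1.048422 − (-0.138526))/3 = -1.351721
T_{2}^{(1)} = -1.240650 + (-1.240650 − (-1.048422))/3 = -1.304726
T_{3}^{(1)} = -1.286978 + (-1.286978 − (-1.240650))/3 = -1.302421
T_{2}^{(2)} = -1.304726 + (-1.304726 − (-1.351721))/15 = -1.301593
T_{3}^{(2)} = -1.302421 + (-1.302421 − (-1.304726))/15 = -1.302267
T_{3}^{(3)} = -1.302267 + (-1.302267 − (-1.301593))/63 = -1.302278

-1.3023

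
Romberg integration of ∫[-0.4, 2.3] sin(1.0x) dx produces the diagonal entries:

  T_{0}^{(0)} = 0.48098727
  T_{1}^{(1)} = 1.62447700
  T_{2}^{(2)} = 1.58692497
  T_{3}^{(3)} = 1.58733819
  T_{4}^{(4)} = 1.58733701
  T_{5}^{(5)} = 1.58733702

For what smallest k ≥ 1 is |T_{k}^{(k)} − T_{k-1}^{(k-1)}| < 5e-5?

|T_{1}^{(1)} − T_{0}^{(0)}| = 1.14348973 ≥ 5e-5
|T_{2}^{(2)} − T_{1}^{(1)}| = 0.03755203 ≥ 5e-5
|T_{3}^{(3)} − T_{2}^{(2)}| = 0.00041322 ≥ 5e-5
|T_{4}^{(4)} − T_{3}^{(3)}| = 0.00000118 < 5e-5

k = 4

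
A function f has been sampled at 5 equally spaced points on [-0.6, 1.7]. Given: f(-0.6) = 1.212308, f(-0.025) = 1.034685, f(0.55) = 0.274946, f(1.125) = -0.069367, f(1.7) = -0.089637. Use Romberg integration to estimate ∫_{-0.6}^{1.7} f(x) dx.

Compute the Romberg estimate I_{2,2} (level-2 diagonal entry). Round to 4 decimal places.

I_{0,0} (trapezoid, 1 panel, h=2.3000): 1.291072
I_{1,0} (trapezoid, 2 panels, h=1.1500): 0.961724
I_{2,0} (trapezoid, 4 panels, h=0.5750): 1.035920
I_{1,1} = 0.961724 + (0.961724 − 1.291072)/3 = 0.851941
I_{2,1} = 1.035920 + (1.035920 − 0.961724)/3 = 1.060652
I_{2,2} = 1.060652 + (1.060652 − 0.851941)/15 = 1.074566

1.0746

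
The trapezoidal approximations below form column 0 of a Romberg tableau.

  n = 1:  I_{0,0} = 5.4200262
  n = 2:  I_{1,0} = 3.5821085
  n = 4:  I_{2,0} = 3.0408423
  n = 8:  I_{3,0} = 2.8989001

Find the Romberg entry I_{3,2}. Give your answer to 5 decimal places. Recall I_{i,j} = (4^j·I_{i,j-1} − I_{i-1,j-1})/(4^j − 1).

Richardson extrapolation on the trapezoidal column (denominator 4−1=3):
I_{2,1} = 3.0408423 + (3.0408423 − 3.5821085)/3 = 2.8604202
I_{3,1} = 2.8989001 + (2.8989001 − 3.0408423)/3 = 2.8515860
I_{3,2} = 2.8515860 + (2.8515860 − 2.8604202)/15 = 2.8509971

2.85100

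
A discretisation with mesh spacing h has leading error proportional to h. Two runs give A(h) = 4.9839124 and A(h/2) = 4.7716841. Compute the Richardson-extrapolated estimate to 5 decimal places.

4.55946

Extrapolated value = (2·A(h/2) − A(h)) / (2 − 1)
= (2·4.7716841 − 4.9839124) / 1
= 4.5594558 / 1 = 4.5594558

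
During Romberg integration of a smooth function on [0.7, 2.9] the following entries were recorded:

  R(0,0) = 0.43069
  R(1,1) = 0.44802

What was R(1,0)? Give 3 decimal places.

0.444

From R(1,1) = (4·R(1,0) − R(0,0))/3, solve for R(1,0):
4·R(1,0) = 3·0.44802 + 0.43069 = 1.77475
R(1,0) = 0.44369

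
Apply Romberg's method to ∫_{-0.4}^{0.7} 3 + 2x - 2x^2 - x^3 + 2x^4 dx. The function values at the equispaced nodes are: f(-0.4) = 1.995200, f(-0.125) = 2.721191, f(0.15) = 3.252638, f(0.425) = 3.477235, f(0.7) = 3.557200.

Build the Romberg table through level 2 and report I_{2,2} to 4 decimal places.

3.3764

I_{0,0} (trapezoid, 1 panel, h=1.1000): 3.053820
I_{1,0} (trapezoid, 2 panels, h=0.5500): 3.315861
I_{2,0} (trapezoid, 4 panels, h=0.2750): 3.362498
I_{1,1} = 3.315861 + (3.315861 − 3.053820)/3 = 3.403208
I_{2,1} = 3.362498 + (3.362498 − 3.315861)/3 = 3.378044
I_{2,2} = 3.378044 + (3.378044 − 3.403208)/15 = 3.376366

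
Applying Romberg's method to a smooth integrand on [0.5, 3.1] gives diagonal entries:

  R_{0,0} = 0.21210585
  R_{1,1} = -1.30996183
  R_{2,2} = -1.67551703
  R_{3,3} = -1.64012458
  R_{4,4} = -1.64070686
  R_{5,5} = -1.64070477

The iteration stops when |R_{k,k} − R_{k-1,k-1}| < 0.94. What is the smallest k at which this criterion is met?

|R_{1,1} − R_{0,0}| = 1.52206768 ≥ 0.94
|R_{2,2} − R_{1,1}| = 0.36555520 < 0.94

k = 2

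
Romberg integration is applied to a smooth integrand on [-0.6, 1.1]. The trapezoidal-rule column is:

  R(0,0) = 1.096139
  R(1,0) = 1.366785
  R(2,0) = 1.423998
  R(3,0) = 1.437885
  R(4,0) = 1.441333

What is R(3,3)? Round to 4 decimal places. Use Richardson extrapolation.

R(1,1) = 1.366785 + (1.366785 − 1.096139)/3 = 1.457000
R(2,1) = (4·1.423998 − 1.366785) / 3 = 1.443069
R(3,1) = (4·1.437885 − 1.423998) / 3 = 1.442514
R(2,2) = (16·1.443069 − 1.457000) / 15 = 1.442140
R(3,2) = (16·1.442514 − 1.443069) / 15 = 1.442477
R(3,3) = 1.442477 + (1.442477 − 1.442140)/63 = 1.442482

1.4425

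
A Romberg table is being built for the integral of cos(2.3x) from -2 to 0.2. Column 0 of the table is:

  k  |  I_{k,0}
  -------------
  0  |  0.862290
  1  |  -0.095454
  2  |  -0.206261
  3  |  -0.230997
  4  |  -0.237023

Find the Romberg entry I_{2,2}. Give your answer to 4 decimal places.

-0.2318

I_{1,1} = -0.095454 + (-0.095454 − 0.862290)/3 = -0.414702
I_{2,1} = -0.206261 + (-0.206261 − (-0.095454))/3 = -0.243197
I_{2,2} = (16·(-0.243197) − (-0.414702)) / 15 = -0.231763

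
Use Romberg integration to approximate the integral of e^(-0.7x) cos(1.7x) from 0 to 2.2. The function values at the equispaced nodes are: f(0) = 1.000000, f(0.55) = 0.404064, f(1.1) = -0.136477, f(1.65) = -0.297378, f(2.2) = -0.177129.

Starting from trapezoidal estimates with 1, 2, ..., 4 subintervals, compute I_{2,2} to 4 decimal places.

I_{0,0} (trapezoid, 1 panel, h=2.2000): 0.905158
I_{1,0} (trapezoid, 2 panels, h=1.1000): 0.302454
I_{2,0} (trapezoid, 4 panels, h=0.5500): 0.209904
I_{1,1} = 0.302454 + (0.302454 − 0.905158)/3 = 0.101553
I_{2,1} = 0.209904 + (0.209904 − 0.302454)/3 = 0.179054
I_{2,2} = 0.179054 + (0.179054 − 0.101553)/15 = 0.184221

0.1842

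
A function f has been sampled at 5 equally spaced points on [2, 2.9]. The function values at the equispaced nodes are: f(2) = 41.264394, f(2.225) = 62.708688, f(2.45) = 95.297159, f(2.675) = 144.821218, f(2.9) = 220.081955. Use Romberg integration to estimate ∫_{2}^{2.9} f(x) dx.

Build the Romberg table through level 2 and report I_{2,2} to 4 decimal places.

96.1395

I_{0,0} (trapezoid, 1 panel, h=0.9000): 117.605857
I_{1,0} (trapezoid, 2 panels, h=0.4500): 101.686650
I_{2,0} (trapezoid, 4 panels, h=0.2250): 97.537554
I_{1,1} = 101.686650 + (101.686650 − 117.605857)/3 = 96.380248
I_{2,1} = 97.537554 + (97.537554 − 101.686650)/3 = 96.154522
I_{2,2} = 96.154522 + (96.154522 − 96.380248)/15 = 96.139474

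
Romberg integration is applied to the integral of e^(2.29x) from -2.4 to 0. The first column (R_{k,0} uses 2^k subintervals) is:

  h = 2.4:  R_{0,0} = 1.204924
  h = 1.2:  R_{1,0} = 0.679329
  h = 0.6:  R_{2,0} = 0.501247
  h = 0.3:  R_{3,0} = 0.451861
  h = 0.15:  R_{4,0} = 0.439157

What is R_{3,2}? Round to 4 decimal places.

0.4350

Richardson extrapolation on the trapezoidal column (denominator 4−1=3):
R_{2,1} = 0.501247 + (0.501247 − 0.679329)/3 = 0.441886
R_{3,1} = (4·0.451861 − 0.501247) / 3 = 0.435399
R_{3,2} = (16·0.435399 − 0.441886) / 15 = 0.434967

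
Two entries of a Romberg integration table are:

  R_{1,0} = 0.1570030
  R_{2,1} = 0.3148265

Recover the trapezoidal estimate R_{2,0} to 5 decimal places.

From R_{2,1} = (4·R_{2,0} − R_{1,0})/3, solve for R_{2,0}:
4·R_{2,0} = 3·0.3148265 + 0.1570030 = 1.1014825
R_{2,0} = 0.2753706

0.27537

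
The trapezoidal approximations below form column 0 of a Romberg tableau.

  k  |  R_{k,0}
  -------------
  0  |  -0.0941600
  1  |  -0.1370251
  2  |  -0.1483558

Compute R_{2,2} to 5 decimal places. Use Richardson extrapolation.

-0.15219

R_{1,1} = -0.1370251 + (-0.1370251 − (-0.0941600))/3 = -0.1513135
R_{2,1} = -0.1483558 + (-0.1483558 − (-0.1370251))/3 = -0.1521327
R_{2,2} = -0.1521327 + (-0.1521327 − (-0.1513135))/15 = -0.1521873
(Column j=1 coincides with Simpson's rule on the same nodes.)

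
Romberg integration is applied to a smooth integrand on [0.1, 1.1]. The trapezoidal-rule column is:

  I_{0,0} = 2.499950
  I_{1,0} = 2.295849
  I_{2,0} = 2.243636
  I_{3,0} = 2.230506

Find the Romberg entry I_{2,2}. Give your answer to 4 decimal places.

Richardson extrapolation on the trapezoidal column (denominator 4−1=3):
I_{1,1} = (4·2.295849 − 2.499950) / 3 = 2.227815
I_{2,1} = (4·2.243636 − 2.295849) / 3 = 2.226232
I_{2,2} = 2.226232 + (2.226232 − 2.227815)/15 = 2.226126

2.2261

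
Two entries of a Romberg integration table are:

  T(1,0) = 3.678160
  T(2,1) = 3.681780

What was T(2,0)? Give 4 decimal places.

3.6809

From T(2,1) = (4·T(2,0) − T(1,0))/3, solve for T(2,0):
4·T(2,0) = 3·3.681780 + 3.678160 = 14.723500
T(2,0) = 3.680875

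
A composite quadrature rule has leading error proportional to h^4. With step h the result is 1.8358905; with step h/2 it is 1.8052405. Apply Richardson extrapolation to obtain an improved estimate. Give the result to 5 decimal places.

The leading error scales as h^4; refining by a factor of 2 reduces it by 2^4 = 16.
Extrapolated value = (16·A(h/2) − A(h)) / (16 − 1)
= (16·1.8052405 − 1.8358905) / 15
= 27.0479575 / 15 = 1.8031972

1.80320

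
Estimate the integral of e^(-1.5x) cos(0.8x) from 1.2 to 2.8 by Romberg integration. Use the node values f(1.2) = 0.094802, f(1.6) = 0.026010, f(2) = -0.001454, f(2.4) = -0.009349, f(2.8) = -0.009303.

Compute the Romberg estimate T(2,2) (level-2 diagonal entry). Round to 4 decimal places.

T(0,0) (trapezoid, 1 panel, h=1.6000): 0.068399
T(1,0) (trapezoid, 2 panels, h=0.8000): 0.033036
T(2,0) (trapezoid, 4 panels, h=0.4000): 0.023183
T(1,1) = 0.033036 + (0.033036 − 0.068399)/3 = 0.021248
T(2,1) = 0.023183 + (0.023183 − 0.033036)/3 = 0.019899
T(2,2) = 0.019899 + (0.019899 − 0.021248)/15 = 0.019809

0.0198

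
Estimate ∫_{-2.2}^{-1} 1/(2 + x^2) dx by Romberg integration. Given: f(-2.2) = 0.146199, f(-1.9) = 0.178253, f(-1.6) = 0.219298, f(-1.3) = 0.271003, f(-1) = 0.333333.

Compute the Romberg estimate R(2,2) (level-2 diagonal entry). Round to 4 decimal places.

0.2715

R(0,0) (trapezoid, 1 panel, h=1.2000): 0.287719
R(1,0) (trapezoid, 2 panels, h=0.6000): 0.275438
R(2,0) (trapezoid, 4 panels, h=0.3000): 0.272496
R(1,1) = 0.275438 + (0.275438 − 0.287719)/3 = 0.271344
R(2,1) = 0.272496 + (0.272496 − 0.275438)/3 = 0.271515
R(2,2) = 0.271515 + (0.271515 − 0.271344)/15 = 0.271526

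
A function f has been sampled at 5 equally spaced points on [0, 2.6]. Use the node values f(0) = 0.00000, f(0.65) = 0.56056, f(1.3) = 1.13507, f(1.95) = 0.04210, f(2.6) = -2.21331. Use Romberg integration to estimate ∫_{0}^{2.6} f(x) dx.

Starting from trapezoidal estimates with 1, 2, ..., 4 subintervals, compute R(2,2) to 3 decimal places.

R(0,0) (trapezoid, 1 panel, h=2.6000): -2.87730
R(1,0) (trapezoid, 2 panels, h=1.3000): 0.03694
R(2,0) (trapezoid, 4 panels, h=0.6500): 0.41020
R(1,1) = 0.03694 + (0.03694 − (-2.87730))/3 = 1.00835
R(2,1) = 0.41020 + (0.41020 − 0.03694)/3 = 0.53462
R(2,2) = 0.53462 + (0.53462 − 1.00835)/15 = 0.50304

0.503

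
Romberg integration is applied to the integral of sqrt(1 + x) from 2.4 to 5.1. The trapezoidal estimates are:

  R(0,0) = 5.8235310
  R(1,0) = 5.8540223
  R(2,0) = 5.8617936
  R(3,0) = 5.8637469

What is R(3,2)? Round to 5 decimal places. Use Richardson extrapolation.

Richardson extrapolation on the trapezoidal column (denominator 4−1=3):
R(2,1) = (4·5.8617936 − 5.8540223) / 3 = 5.8643840
R(3,1) = (4·5.8637469 − 5.8617936) / 3 = 5.8643980
R(3,2) = (16·5.8643980 − 5.8643840) / 15 = 5.8643989

5.86440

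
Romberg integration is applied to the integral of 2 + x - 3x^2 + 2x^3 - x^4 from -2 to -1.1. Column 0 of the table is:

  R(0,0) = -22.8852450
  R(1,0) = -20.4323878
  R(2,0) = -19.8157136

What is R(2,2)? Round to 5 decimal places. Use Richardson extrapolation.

-19.60985

Richardson extrapolation on the trapezoidal column (denominator 4−1=3):
R(1,1) = (4·(-20.4323878) − (-22.8852450)) / 3 = -19.6147687
R(2,1) = (4·(-19.8157136) − (-20.4323878)) / 3 = -19.6101555
R(2,2) = (16·(-19.6101555) − (-19.6147687)) / 15 = -19.6098480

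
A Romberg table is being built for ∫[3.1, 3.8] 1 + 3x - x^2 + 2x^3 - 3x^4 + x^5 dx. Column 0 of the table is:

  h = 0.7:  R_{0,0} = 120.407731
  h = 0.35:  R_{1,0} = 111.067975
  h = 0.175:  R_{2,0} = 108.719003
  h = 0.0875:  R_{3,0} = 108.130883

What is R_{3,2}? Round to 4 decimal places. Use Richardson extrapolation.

R_{2,1} = 108.719003 + (108.719003 − 111.067975)/3 = 107.936012
R_{3,1} = (4·108.130883 − 108.719003) / 3 = 107.934843
R_{3,2} = 107.934843 + (107.934843 − 107.936012)/15 = 107.934765

107.9348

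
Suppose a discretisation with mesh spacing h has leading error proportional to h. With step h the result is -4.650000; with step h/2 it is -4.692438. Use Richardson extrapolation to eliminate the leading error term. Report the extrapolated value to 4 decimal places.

The leading error scales as h; refining by a factor of 2 reduces it by 2^1 = 2.
Extrapolated value = (2·A(h/2) − A(h)) / (2 − 1)
= (2·(-4.692438) − (-4.650000)) / 1
= -4.734876 / 1 = -4.734876

-4.7349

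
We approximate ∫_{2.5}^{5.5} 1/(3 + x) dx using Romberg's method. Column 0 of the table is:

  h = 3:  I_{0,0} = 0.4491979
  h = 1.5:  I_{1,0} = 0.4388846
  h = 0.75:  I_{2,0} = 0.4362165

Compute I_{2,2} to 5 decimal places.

I_{1,1} = 0.4388846 + (0.4388846 − 0.4491979)/3 = 0.4354468
I_{2,1} = 0.4362165 + (0.4362165 − 0.4388846)/3 = 0.4353271
I_{2,2} = 0.4353271 + (0.4353271 − 0.4354468)/15 = 0.4353191

0.43532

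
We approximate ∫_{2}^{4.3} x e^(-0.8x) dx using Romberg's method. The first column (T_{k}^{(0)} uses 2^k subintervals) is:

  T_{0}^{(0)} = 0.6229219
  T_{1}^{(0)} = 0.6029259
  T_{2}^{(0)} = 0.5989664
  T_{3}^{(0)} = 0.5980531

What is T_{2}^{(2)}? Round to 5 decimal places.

0.59774

Richardson extrapolation on the trapezoidal column (denominator 4−1=3):
T_{1}^{(1)} = 0.6029259 + (0.6029259 − 0.6229219)/3 = 0.5962606
T_{2}^{(1)} = 0.5989664 + (0.5989664 − 0.6029259)/3 = 0.5976466
T_{2}^{(2)} = (16·0.5976466 − 0.5962606) / 15 = 0.5977390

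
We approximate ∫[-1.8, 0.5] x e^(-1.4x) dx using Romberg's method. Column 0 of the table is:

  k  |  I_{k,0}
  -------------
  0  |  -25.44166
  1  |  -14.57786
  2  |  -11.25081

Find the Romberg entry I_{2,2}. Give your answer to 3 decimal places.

I_{1,1} = -14.57786 + (-14.57786 − (-25.44166))/3 = -10.95659
I_{2,1} = (4·(-11.25081) − (-14.57786)) / 3 = -10.14179
I_{2,2} = (16·(-10.14179) − (-10.95659)) / 15 = -10.08747

-10.087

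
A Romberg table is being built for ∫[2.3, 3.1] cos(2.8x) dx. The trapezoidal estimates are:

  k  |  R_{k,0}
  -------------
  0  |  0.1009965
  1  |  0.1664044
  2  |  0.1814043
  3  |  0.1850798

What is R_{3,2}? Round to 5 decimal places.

0.18630

Richardson extrapolation on the trapezoidal column (denominator 4−1=3):
R_{2,1} = (4·0.1814043 − 0.1664044) / 3 = 0.1864043
R_{3,1} = 0.1850798 + (0.1850798 − 0.1814043)/3 = 0.1863050
R_{3,2} = 0.1863050 + (0.1863050 − 0.1864043)/15 = 0.1862984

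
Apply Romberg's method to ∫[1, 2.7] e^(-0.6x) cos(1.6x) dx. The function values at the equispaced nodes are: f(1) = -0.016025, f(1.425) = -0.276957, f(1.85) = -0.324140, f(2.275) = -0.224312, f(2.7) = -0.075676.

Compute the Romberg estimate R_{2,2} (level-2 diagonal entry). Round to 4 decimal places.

R_{0,0} (trapezoid, 1 panel, h=1.7000): -0.077946
R_{1,0} (trapezoid, 2 panels, h=0.8500): -0.314492
R_{2,0} (trapezoid, 4 panels, h=0.4250): -0.370285
R_{1,1} = -0.314492 + (-0.314492 − (-0.077946))/3 = -0.393341
R_{2,1} = -0.370285 + (-0.370285 − (-0.314492))/3 = -0.388883
R_{2,2} = -0.388883 + (-0.388883 − (-0.393341))/15 = -0.388586

-0.3886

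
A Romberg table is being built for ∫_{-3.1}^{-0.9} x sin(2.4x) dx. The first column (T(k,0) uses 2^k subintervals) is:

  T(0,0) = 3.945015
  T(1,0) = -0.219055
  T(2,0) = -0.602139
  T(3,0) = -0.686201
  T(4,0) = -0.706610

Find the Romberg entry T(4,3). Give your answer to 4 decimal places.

T(2,1) = -0.602139 + (-0.602139 − (-0.219055))/3 = -0.729834
T(3,1) = -0.686201 + (-0.686201 − (-0.602139))/3 = -0.714222
T(4,1) = -0.706610 + (-0.706610 − (-0.686201))/3 = -0.713413
T(3,2) = -0.714222 + (-0.714222 − (-0.729834))/15 = -0.713181
T(4,2) = (16·(-0.713413) − (-0.714222)) / 15 = -0.713359
T(4,3) = (64·(-0.713359) − (-0.713181)) / 63 = -0.713362

-0.7134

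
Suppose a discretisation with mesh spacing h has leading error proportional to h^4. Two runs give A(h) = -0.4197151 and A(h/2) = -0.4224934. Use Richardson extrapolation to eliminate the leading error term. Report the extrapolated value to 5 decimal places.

Extrapolated value = (16·A(h/2) − A(h)) / (16 − 1)
= (16·(-0.4224934) − (-0.4197151)) / 15
= -6.3401793 / 15 = -0.4226786

-0.42268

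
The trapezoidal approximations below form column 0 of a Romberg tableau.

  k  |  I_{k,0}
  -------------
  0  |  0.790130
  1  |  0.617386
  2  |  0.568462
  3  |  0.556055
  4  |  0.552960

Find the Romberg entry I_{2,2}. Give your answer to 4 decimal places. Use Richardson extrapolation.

Richardson extrapolation on the trapezoidal column (denominator 4−1=3):
I_{1,1} = 0.617386 + (0.617386 − 0.790130)/3 = 0.559805
I_{2,1} = 0.568462 + (0.568462 − 0.617386)/3 = 0.552154
I_{2,2} = (16·0.552154 − 0.559805) / 15 = 0.551644
(Column j=1 coincides with Simpson's rule on the same nodes.)

0.5516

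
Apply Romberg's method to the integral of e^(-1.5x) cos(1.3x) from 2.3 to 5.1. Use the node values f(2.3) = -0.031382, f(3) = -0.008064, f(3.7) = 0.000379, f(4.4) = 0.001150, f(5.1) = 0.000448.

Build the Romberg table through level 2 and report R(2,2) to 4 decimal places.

R(0,0) (trapezoid, 1 panel, h=2.8000): -0.043308
R(1,0) (trapezoid, 2 panels, h=1.4000): -0.021123
R(2,0) (trapezoid, 4 panels, h=0.7000): -0.015401
R(1,1) = -0.021123 + (-0.021123 − (-0.043308))/3 = -0.013728
R(2,1) = -0.015401 + (-0.015401 − (-0.021123))/3 = -0.013494
R(2,2) = -0.013494 + (-0.013494 − (-0.013728))/15 = -0.013478

-0.0135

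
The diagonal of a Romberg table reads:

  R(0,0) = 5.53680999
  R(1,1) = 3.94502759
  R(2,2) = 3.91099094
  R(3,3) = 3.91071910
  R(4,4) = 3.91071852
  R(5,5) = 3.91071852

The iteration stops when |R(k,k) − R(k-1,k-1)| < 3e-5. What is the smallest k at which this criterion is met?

|R(1,1) − R(0,0)| = 1.59178240 ≥ 3e-5
|R(2,2) − R(1,1)| = 0.03403665 ≥ 3e-5
|R(3,3) − R(2,2)| = 0.00027184 ≥ 3e-5
|R(4,4) − R(3,3)| = 0.00000058 < 3e-5

k = 4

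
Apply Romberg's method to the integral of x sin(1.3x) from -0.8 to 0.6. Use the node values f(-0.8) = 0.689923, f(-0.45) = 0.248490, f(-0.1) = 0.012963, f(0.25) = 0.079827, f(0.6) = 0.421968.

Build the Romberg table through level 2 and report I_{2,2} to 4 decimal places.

0.2869

I_{0,0} (trapezoid, 1 panel, h=1.4000): 0.778324
I_{1,0} (trapezoid, 2 panels, h=0.7000): 0.398236
I_{2,0} (trapezoid, 4 panels, h=0.3500): 0.314029
I_{1,1} = 0.398236 + (0.398236 − 0.778324)/3 = 0.271540
I_{2,1} = 0.314029 + (0.314029 − 0.398236)/3 = 0.285960
I_{2,2} = 0.285960 + (0.285960 − 0.271540)/15 = 0.286921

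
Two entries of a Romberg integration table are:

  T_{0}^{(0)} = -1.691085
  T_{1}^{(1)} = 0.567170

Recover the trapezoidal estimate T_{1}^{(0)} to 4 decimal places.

0.0026

From T_{1}^{(1)} = (4·T_{1}^{(0)} − T_{0}^{(0)})/3, solve for T_{1}^{(0)}:
4·T_{1}^{(0)} = 3·0.567170 + (-1.691085) = 0.010425
T_{1}^{(0)} = 0.002606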